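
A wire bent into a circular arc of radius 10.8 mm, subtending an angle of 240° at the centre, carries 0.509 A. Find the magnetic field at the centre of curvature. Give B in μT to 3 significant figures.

B ≈ 19.7 μT

The Biot–Savart field of a circular arc at its centre is B = μ₀Iφ/(4πR), with φ = 4.189 rad.
B = (4π×10⁻⁷ × 0.509 × 4.189) / (4π × 0.0108) = 1.97×10⁻⁵ T.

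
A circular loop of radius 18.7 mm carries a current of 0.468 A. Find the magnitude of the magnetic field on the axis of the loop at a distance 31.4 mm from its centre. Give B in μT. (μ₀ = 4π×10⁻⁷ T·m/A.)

On the axis of a circular loop, B = μ₀IR² / [2(R²+z²)^(3/2)].
R² + z² = (0.0187)² + (0.0314)² = 0.001336 m², and (R²+z²)^(3/2) = 4.88×10⁻⁵ m³.
B = (4π×10⁻⁷ × 0.468 × 0.0003497) / (2 × 4.88×10⁻⁵) = 2.11×10⁻⁶ T.

B ≈ 2.11 μT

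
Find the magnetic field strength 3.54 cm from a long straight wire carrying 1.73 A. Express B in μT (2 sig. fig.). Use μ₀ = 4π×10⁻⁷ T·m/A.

For an infinitely long straight wire, B = μ₀I/(2πd).
B = (4π×10⁻⁷ × 1.73) / (2π × 0.0354) = 9.77×10⁻⁶ T.

B ≈ 9.8 μT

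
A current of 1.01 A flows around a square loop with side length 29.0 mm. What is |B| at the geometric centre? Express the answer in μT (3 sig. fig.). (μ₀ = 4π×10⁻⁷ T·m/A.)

Each side is a finite straight segment at perpendicular distance d = a/(2 tan(π/4)) = 0.0145 m from the centre, with end-angles ±π/4.
One side contributes B₁ = (μ₀I/4πd)·2 sin(π/4) = 9.85×10⁻⁶ T.
All 4 sides add in the same direction: B = 4 × 9.85×10⁻⁶ = 3.94×10⁻⁵ T.

B ≈ 39.4 μT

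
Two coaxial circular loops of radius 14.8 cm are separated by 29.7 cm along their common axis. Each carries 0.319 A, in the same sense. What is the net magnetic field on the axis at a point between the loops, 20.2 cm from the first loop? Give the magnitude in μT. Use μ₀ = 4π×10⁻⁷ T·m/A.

Each loop contributes B = μ₀IR²/[2(R²+z²)^(3/2)] on the axis, with z measured from that loop.
Loop 1 (z = 0.202 m): B₁ = 2.80×10⁻⁷ T. Loop 2 (z = 0.095 m): B₂ = 8.07×10⁻⁷ T.
The fields add: B = B₁ + B₂ = 1.09×10⁻⁶ T.

B ≈ 1.09 μT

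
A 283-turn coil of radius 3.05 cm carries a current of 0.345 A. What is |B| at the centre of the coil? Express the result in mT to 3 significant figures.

For an N-turn flat coil, B = Nμ₀I/(2R) with R = 0.0305 m.
B = 283 × 7.11×10⁻⁶ T = 2.01×10⁻³ T.

B ≈ 2.01 mT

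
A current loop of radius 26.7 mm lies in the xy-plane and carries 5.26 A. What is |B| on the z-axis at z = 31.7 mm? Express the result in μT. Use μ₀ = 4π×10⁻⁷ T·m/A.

B ≈ 33.1 μT

On the axis of a circular loop, B = μ₀IR² / [2(R²+z²)^(3/2)].
R² + z² = (0.0267)² + (0.0317)² = 0.001718 m², and (R²+z²)^(3/2) = 7.12×10⁻⁵ m³.
B = (4π×10⁻⁷ × 5.26 × 0.0007129) / (2 × 7.12×10⁻⁵) = 3.31×10⁻⁵ T.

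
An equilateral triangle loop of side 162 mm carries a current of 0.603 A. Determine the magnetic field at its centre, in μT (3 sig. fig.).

B ≈ 6.70 μT

Each side is a finite straight segment at perpendicular distance d = a/(2 tan(π/3)) = 0.04677 m from the centre, with end-angles ±π/3.
One side contributes B₁ = (μ₀I/4πd)·2 sin(π/3) = 2.23×10⁻⁶ T.
All 3 sides add in the same direction: B = 3 × 2.23×10⁻⁶ = 6.70×10⁻⁶ T.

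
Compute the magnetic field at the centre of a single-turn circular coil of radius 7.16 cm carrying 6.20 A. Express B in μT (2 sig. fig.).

B ≈ 54 μT

At the centre of a circular loop the Biot–Savart law gives B = μ₀I/(2R).
B = (4π×10⁻⁷ × 6.20) / (2 × 0.0716) = 5.44×10⁻⁵ T.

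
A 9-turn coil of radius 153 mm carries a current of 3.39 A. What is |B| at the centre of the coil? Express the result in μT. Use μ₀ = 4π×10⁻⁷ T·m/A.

For an N-turn flat coil, B = Nμ₀I/(2R) with R = 0.153 m.
B = 9 × 1.39×10⁻⁵ T = 1.25×10⁻⁴ T.

B ≈ 125 μT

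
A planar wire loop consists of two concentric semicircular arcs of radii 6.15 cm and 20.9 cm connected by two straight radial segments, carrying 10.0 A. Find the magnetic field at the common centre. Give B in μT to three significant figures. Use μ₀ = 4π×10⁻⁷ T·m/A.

B ≈ 36.1 μT

The radial connectors point toward the centre, so dl × r̂ = 0 and they contribute nothing.
Each semicircle gives μ₀I/(4R): inner arc 5.11×10⁻⁵ T, outer arc 1.50×10⁻⁵ T.
The two arcs carry current in opposite angular senses, so their fields oppose: B = |5.11×10⁻⁵ − 1.50×10⁻⁵| = 3.61×10⁻⁵ T.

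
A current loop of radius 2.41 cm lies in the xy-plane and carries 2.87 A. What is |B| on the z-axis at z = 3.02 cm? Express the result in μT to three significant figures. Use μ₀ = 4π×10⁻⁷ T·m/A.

On the axis of a circular loop, B = μ₀IR² / [2(R²+z²)^(3/2)].
R² + z² = (0.0241)² + (0.0302)² = 0.001493 m², and (R²+z²)^(3/2) = 5.77×10⁻⁵ m³.
B = (4π×10⁻⁷ × 2.87 × 0.0005808) / (2 × 5.77×10⁻⁵) = 1.82×10⁻⁵ T.

B ≈ 18.2 μT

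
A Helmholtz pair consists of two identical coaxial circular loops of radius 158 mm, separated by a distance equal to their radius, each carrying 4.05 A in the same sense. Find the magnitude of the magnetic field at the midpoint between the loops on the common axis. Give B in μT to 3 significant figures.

Each loop contributes B = μ₀IR²/[2(R²+z²)^(3/2)] on the axis, with z measured from that loop.
Loop 1 (z = 0.079 m): B₁ = 1.15×10⁻⁵ T. Loop 2 (z = 0.079 m): B₂ = 1.15×10⁻⁵ T.
The fields add: B = B₁ + B₂ = 2.30×10⁻⁵ T.

B ≈ 23.0 μT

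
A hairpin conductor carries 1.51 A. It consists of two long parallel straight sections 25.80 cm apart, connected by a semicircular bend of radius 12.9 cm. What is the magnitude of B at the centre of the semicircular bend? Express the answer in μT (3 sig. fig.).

B ≈ 6.02 μT

The semicircular arc contributes B_arc = μ₀I·π/(4πR) = μ₀I/(4R) = 3.68×10⁻⁶ T.
Each semi-infinite lead is at perpendicular distance R = 0.129 m from the centre, with the perpendicular foot at its near end, so it contributes μ₀I/(4πR); both point the same way, together 2.34×10⁻⁶ T.
Arc and leads all point the same direction: B = 3.68×10⁻⁶ + 2.34×10⁻⁶ = 6.02×10⁻⁶ T.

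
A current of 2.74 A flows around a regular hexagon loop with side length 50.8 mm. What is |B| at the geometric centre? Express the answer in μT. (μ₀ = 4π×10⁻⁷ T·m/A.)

B ≈ 37.4 μT

Each side is a finite straight segment at perpendicular distance d = a/(2 tan(π/6)) = 0.04399 m from the centre, with end-angles ±π/6.
One side contributes B₁ = (μ₀I/4πd)·2 sin(π/6) = 6.23×10⁻⁶ T.
All 6 sides add in the same direction: B = 6 × 6.23×10⁻⁶ = 3.74×10⁻⁵ T.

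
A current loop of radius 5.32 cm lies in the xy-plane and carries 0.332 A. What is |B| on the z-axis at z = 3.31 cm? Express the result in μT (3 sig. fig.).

On the axis of a circular loop, B = μ₀IR² / [2(R²+z²)^(3/2)].
R² + z² = (0.0532)² + (0.0331)² = 0.003926 m², and (R²+z²)^(3/2) = 2.46×10⁻⁴ m³.
B = (4π×10⁻⁷ × 0.332 × 0.00283) / (2 × 2.46×10⁻⁴) = 2.40×10⁻⁶ T.

B ≈ 2.40 μT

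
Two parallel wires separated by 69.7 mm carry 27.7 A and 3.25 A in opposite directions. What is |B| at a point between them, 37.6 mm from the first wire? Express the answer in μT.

B ≈ 168 μT

Each long wire gives B = μ₀I/(2πd). Distances are d₁ = 0.0376 m and d₂ = 0.0321 m.
B₁ = 1.47×10⁻⁴ T, B₂ = 2.02×10⁻⁵ T.
Between antiparallel currents both contributions point the same way, so they add. B = B₁ + B₂ = 1.47×10⁻⁴ + 2.02×10⁻⁵ = 1.68×10⁻⁴ T.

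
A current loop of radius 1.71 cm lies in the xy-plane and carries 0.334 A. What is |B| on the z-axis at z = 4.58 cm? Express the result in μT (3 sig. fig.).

B ≈ 0.525 μT

On the axis of a circular loop, B = μ₀IR² / [2(R²+z²)^(3/2)].
R² + z² = (0.0171)² + (0.0458)² = 0.00239 m², and (R²+z²)^(3/2) = 1.17×10⁻⁴ m³.
B = (4π×10⁻⁷ × 0.334 × 0.0002924) / (2 × 1.17×10⁻⁴) = 5.25×10⁻⁷ T.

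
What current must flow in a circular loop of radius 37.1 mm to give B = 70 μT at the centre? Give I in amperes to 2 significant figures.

At the centre of a circular loop B = μ₀I/(2R), so I = 2RB/μ₀.
With R = 0.0371 m, I = 2 × 0.0371 × 7.00×10⁻⁵ / (4π×10⁻⁷) = 4.13 A.

I ≈ 4.1 A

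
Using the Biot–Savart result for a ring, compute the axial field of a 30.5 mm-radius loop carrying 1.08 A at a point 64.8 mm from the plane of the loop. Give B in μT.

On the axis of a circular loop, B = μ₀IR² / [2(R²+z²)^(3/2)].
R² + z² = (0.0305)² + (0.0648)² = 0.005129 m², and (R²+z²)^(3/2) = 3.67×10⁻⁴ m³.
B = (4π×10⁻⁷ × 1.08 × 0.0009302) / (2 × 3.67×10⁻⁴) = 1.72×10⁻⁶ T.

B ≈ 1.72 μT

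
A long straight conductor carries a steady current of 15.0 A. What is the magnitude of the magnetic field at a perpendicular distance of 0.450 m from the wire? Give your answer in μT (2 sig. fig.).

B ≈ 6.7 μT

For an infinitely long straight wire, B = μ₀I/(2πd).
B = (4π×10⁻⁷ × 15.0) / (2π × 0.45) = 6.67×10⁻⁶ T.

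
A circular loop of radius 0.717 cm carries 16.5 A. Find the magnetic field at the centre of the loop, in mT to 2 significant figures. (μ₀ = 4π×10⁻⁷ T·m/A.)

At the centre of a circular loop the Biot–Savart law gives B = μ₀I/(2R).
B = (4π×10⁻⁷ × 16.5) / (2 × 0.00717) = 1.45×10⁻³ T.

B ≈ 1.4 mT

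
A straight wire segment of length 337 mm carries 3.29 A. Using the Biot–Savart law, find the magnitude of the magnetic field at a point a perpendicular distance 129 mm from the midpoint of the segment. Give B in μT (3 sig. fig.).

B ≈ 4.05 μT

For a finite straight segment, B = (μ₀I/4πd)(sinθ₁ + sinθ₂), where θ₁, θ₂ are the angles from the perpendicular to each end.
The perpendicular from the point meets the wire at its midpoint, so each end is L/2 = 0.1685 m away along the wire.
sinθ₁ = 0.1685/√(0.1685²+0.129²) = 0.7940; sinθ₂ = 0.1685/√(0.1685²+0.129²) = 0.7940.
B = (4π×10⁻⁷ × 3.29) / (4π × 0.129) × (0.7940 + 0.7940) = 4.05×10⁻⁶ T.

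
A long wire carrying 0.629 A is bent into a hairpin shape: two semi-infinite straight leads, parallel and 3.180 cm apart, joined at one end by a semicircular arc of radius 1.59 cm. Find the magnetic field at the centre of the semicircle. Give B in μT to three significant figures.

B ≈ 20.3 μT

The semicircular arc contributes B_arc = μ₀I·π/(4πR) = μ₀I/(4R) = 1.24×10⁻⁵ T.
Each semi-infinite lead is at perpendicular distance R = 0.0159 m from the centre, with the perpendicular foot at its near end, so it contributes μ₀I/(4πR); both point the same way, together 7.91×10⁻⁶ T.
Arc and leads all point the same direction: B = 1.24×10⁻⁵ + 7.91×10⁻⁶ = 2.03×10⁻⁵ T.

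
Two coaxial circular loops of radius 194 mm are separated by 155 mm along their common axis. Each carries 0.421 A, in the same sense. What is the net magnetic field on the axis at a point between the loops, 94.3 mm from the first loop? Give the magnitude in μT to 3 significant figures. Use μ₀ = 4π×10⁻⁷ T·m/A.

Each loop contributes B = μ₀IR²/[2(R²+z²)^(3/2)] on the axis, with z measured from that loop.
Loop 1 (z = 0.0943 m): B₁ = 9.92×10⁻⁷ T. Loop 2 (z = 0.0607 m): B₂ = 1.19×10⁻⁶ T.
The fields add: B = B₁ + B₂ = 2.18×10⁻⁶ T.

B ≈ 2.18 μT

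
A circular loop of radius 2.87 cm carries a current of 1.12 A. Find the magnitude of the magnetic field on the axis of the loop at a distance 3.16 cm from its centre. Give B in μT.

On the axis of a circular loop, B = μ₀IR² / [2(R²+z²)^(3/2)].
R² + z² = (0.0287)² + (0.0316)² = 0.001822 m², and (R²+z²)^(3/2) = 7.78×10⁻⁵ m³.
B = (4π×10⁻⁷ × 1.12 × 0.0008237) / (2 × 7.78×10⁻⁵) = 7.45×10⁻⁶ T.

B ≈ 7.45 μT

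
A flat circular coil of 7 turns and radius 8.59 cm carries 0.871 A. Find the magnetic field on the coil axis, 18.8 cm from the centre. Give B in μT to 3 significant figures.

For an N-turn flat coil, B = Nμ₀IR²/[2(R²+z²)^(3/2)] with R = 0.0859 m, z = 0.188 m.
B = 7 × 4.57×10⁻⁷ T = 3.20×10⁻⁶ T.

B ≈ 3.20 μT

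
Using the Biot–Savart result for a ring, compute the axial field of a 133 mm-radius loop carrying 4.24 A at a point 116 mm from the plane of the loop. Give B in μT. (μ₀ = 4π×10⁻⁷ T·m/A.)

On the axis of a circular loop, B = μ₀IR² / [2(R²+z²)^(3/2)].
R² + z² = (0.133)² + (0.116)² = 0.03115 m², and (R²+z²)^(3/2) = 5.50×10⁻³ m³.
B = (4π×10⁻⁷ × 4.24 × 0.01769) / (2 × 5.50×10⁻³) = 8.57×10⁻⁶ T.

B ≈ 8.57 μT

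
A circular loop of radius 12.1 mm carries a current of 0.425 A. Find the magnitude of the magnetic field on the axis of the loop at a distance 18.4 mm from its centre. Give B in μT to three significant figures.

B ≈ 3.66 μT

On the axis of a circular loop, B = μ₀IR² / [2(R²+z²)^(3/2)].
R² + z² = (0.0121)² + (0.0184)² = 0.000485 m², and (R²+z²)^(3/2) = 1.07×10⁻⁵ m³.
B = (4π×10⁻⁷ × 0.425 × 0.0001464) / (2 × 1.07×10⁻⁵) = 3.66×10⁻⁶ T.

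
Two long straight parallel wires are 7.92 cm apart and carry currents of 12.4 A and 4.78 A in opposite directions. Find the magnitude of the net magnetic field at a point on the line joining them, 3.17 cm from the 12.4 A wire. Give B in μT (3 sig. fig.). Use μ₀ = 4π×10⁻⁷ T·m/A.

B ≈ 98.4 μT

Each long wire gives B = μ₀I/(2πd). Distances are d₁ = 0.0317 m and d₂ = 0.0475 m.
B₁ = 7.82×10⁻⁵ T, B₂ = 2.01×10⁻⁵ T.
Between antiparallel currents both contributions point the same way, so they add. B = B₁ + B₂ = 7.82×10⁻⁵ + 2.01×10⁻⁵ = 9.84×10⁻⁵ T.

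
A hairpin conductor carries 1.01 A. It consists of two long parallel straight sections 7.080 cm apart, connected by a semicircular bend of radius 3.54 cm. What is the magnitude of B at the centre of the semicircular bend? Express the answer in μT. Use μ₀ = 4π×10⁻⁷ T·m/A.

B ≈ 14.7 μT

The semicircular arc contributes B_arc = μ₀I·π/(4πR) = μ₀I/(4R) = 8.96×10⁻⁶ T.
Each semi-infinite lead is at perpendicular distance R = 0.0354 m from the centre, with the perpendicular foot at its near end, so it contributes μ₀I/(4πR); both point the same way, together 5.71×10⁻⁶ T.
Arc and leads all point the same direction: B = 8.96×10⁻⁶ + 5.71×10⁻⁶ = 1.47×10⁻⁵ T.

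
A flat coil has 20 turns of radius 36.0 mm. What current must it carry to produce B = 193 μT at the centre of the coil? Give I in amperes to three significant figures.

For an N-turn coil, B = Nμ₀I/(2R) with R = 0.036 m, so I = 2RB/(Nμ₀) = 2 × 0.036 × 1.93×10⁻⁴ / (20 × 4π×10⁻⁷) = 0.553 A.

I ≈ 0.553 A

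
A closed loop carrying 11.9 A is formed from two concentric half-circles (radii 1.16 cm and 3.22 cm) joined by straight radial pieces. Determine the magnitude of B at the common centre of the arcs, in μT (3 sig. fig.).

B ≈ 206 μT

The radial connectors point toward the centre, so dl × r̂ = 0 and they contribute nothing.
Each semicircle gives μ₀I/(4R): inner arc 3.22×10⁻⁴ T, outer arc 1.16×10⁻⁴ T.
The two arcs carry current in opposite angular senses, so their fields oppose: B = |3.22×10⁻⁴ − 1.16×10⁻⁴| = 2.06×10⁻⁴ T.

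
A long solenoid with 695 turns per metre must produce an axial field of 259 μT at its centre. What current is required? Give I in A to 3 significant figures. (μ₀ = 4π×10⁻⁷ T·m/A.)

I ≈ 0.297 A

Inside a long solenoid B = μ₀nI with n = 695 m⁻¹, so I = B/(μ₀n).
I = 2.59×10⁻⁴ / (4π×10⁻⁷ × 695) = 0.297 A.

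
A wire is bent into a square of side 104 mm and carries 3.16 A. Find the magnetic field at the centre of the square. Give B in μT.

Each side is a finite straight segment at perpendicular distance d = a/(2 tan(π/4)) = 0.052 m from the centre, with end-angles ±π/4.
One side contributes B₁ = (μ₀I/4πd)·2 sin(π/4) = 8.59×10⁻⁶ T.
All 4 sides add in the same direction: B = 4 × 8.59×10⁻⁶ = 3.44×10⁻⁵ T.

B ≈ 34.4 μT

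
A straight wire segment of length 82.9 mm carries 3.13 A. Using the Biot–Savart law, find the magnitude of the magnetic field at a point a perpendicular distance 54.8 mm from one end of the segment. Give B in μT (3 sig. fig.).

B ≈ 4.76 μT

For a finite straight segment, B = (μ₀I/4πd)(sinθ₁ + sinθ₂), where θ₁, θ₂ are the angles from the perpendicular to each end.
The perpendicular foot is at one end, so the two end-offsets along the wire are 0 and L = 0.0829 m.
sinθ₁ = 0/√(0²+0.0548²) = 0.0000; sinθ₂ = 0.0829/√(0.0829²+0.0548²) = 0.8342.
B = (4π×10⁻⁷ × 3.13) / (4π × 0.0548) × (0.0000 + 0.8342) = 4.76×10⁻⁶ T.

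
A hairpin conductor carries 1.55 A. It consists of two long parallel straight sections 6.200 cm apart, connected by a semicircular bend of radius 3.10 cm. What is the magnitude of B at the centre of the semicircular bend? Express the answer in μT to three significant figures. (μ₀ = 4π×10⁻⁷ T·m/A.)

The semicircular arc contributes B_arc = μ₀I·π/(4πR) = μ₀I/(4R) = 1.57×10⁻⁵ T.
Each semi-infinite lead is at perpendicular distance R = 0.031 m from the centre, with the perpendicular foot at its near end, so it contributes μ₀I/(4πR); both point the same way, together 1.00×10⁻⁵ T.
Arc and leads all point the same direction: B = 1.57×10⁻⁵ + 1.00×10⁻⁵ = 2.57×10⁻⁵ T.

B ≈ 25.7 μT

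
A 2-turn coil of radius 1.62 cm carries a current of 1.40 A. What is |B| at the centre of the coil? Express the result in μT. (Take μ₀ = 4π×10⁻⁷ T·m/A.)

B ≈ 109 μT

For an N-turn flat coil, B = Nμ₀I/(2R) with R = 0.0162 m.
B = 2 × 5.43×10⁻⁵ T = 1.09×10⁻⁴ T.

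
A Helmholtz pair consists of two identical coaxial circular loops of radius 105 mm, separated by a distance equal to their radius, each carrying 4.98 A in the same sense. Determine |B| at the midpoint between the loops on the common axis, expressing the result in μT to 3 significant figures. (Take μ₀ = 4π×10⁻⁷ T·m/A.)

Each loop contributes B = μ₀IR²/[2(R²+z²)^(3/2)] on the axis, with z measured from that loop.
Loop 1 (z = 0.0525 m): B₁ = 2.13×10⁻⁵ T. Loop 2 (z = 0.0525 m): B₂ = 2.13×10⁻⁵ T.
The fields add: B = B₁ + B₂ = 4.26×10⁻⁵ T.

B ≈ 42.6 μT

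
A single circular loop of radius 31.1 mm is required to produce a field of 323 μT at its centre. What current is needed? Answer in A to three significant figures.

At the centre of a circular loop B = μ₀I/(2R), so I = 2RB/μ₀.
With R = 0.0311 m, I = 2 × 0.0311 × 3.23×10⁻⁴ / (4π×10⁻⁷) = 16.0 A.

I ≈ 16.0 A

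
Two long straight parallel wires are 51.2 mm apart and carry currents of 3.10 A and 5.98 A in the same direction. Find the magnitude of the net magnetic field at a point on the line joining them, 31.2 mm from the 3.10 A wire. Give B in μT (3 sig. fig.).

Each long wire gives B = μ₀I/(2πd). Distances are d₁ = 0.0312 m and d₂ = 0.02 m.
B₁ = 1.99×10⁻⁵ T, B₂ = 5.98×10⁻⁵ T.
Between parallel currents the two contributions point in opposite directions, so they subtract. B = |B₁ − B₂| = |1.99×10⁻⁵ − 5.98×10⁻⁵| = 3.99×10⁻⁵ T.

B ≈ 39.9 μT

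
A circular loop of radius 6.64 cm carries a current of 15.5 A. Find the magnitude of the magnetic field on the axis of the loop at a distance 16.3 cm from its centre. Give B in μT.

B ≈ 7.88 μT

On the axis of a circular loop, B = μ₀IR² / [2(R²+z²)^(3/2)].
R² + z² = (0.0664)² + (0.163)² = 0.03098 m², and (R²+z²)^(3/2) = 5.45×10⁻³ m³.
B = (4π×10⁻⁷ × 15.5 × 0.004409) / (2 × 5.45×10⁻³) = 7.88×10⁻⁶ T.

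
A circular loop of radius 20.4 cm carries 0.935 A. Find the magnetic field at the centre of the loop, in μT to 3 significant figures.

At the centre of a circular loop the Biot–Savart law gives B = μ₀I/(2R).
B = (4π×10⁻⁷ × 0.935) / (2 × 0.204) = 2.88×10⁻⁶ T.

B ≈ 2.88 μT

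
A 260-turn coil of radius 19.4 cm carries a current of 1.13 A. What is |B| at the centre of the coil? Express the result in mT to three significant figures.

For an N-turn flat coil, B = Nμ₀I/(2R) with R = 0.194 m.
B = 260 × 3.66×10⁻⁶ T = 9.52×10⁻⁴ T.

B ≈ 0.952 mT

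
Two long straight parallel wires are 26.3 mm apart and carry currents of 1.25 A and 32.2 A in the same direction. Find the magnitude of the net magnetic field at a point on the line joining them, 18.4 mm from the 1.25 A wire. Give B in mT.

B ≈ 0.802 mT

Each long wire gives B = μ₀I/(2πd). Distances are d₁ = 0.0184 m and d₂ = 0.0079 m.
B₁ = 1.36×10⁻⁵ T, B₂ = 8.15×10⁻⁴ T.
Between parallel currents the two contributions point in opposite directions, so they subtract. B = |B₁ − B₂| = |1.36×10⁻⁵ − 8.15×10⁻⁴| = 8.02×10⁻⁴ T.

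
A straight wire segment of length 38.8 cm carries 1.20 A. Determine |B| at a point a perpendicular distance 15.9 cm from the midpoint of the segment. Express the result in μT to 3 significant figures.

B ≈ 1.17 μT

For a finite straight segment, B = (μ₀I/4πd)(sinθ₁ + sinθ₂), where θ₁, θ₂ are the angles from the perpendicular to each end.
The perpendicular from the point meets the wire at its midpoint, so each end is L/2 = 0.194 m away along the wire.
sinθ₁ = 0.194/√(0.194²+0.159²) = 0.7734; sinθ₂ = 0.194/√(0.194²+0.159²) = 0.7734.
B = (4π×10⁻⁷ × 1.20) / (4π × 0.159) × (0.7734 + 0.7734) = 1.17×10⁻⁶ T.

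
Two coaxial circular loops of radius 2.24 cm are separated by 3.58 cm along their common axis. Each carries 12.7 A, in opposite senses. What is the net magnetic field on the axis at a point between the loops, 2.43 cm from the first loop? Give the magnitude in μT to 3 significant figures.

B ≈ 140 μT

Each loop contributes B = μ₀IR²/[2(R²+z²)^(3/2)] on the axis, with z measured from that loop.
Loop 1 (z = 0.0243 m): B₁ = 1.11×10⁻⁴ T. Loop 2 (z = 0.0115 m): B₂ = 2.51×10⁻⁴ T.
The fields oppose: B = |B₁ − B₂| = 1.40×10⁻⁴ T.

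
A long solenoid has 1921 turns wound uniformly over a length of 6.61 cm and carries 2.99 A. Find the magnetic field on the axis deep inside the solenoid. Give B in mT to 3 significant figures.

Inside a long solenoid, B = μ₀nI with n = 2.906×10⁴ turns/m.
B = 4π×10⁻⁷ × 2.906×10⁴ × 2.99 = 0.109 T.

B ≈ 109 mT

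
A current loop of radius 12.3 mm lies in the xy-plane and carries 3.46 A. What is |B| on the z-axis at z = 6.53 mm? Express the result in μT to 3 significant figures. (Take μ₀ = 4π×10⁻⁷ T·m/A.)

B ≈ 122 μT

On the axis of a circular loop, B = μ₀IR² / [2(R²+z²)^(3/2)].
R² + z² = (0.0123)² + (0.00653)² = 0.0001939 m², and (R²+z²)^(3/2) = 2.70×10⁻⁶ m³.
B = (4π×10⁻⁷ × 3.46 × 0.0001513) / (2 × 2.70×10⁻⁶) = 1.22×10⁻⁴ T.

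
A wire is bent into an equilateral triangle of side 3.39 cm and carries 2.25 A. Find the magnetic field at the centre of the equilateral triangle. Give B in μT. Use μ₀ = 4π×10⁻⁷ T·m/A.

B ≈ 119 μT

Each side is a finite straight segment at perpendicular distance d = a/(2 tan(π/3)) = 0.009786 m from the centre, with end-angles ±π/3.
One side contributes B₁ = (μ₀I/4πd)·2 sin(π/3) = 3.98×10⁻⁵ T.
All 3 sides add in the same direction: B = 3 × 3.98×10⁻⁵ = 1.19×10⁻⁴ T.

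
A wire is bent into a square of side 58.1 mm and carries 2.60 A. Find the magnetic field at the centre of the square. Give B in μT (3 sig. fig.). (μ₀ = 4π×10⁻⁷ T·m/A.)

B ≈ 50.6 μT

Each side is a finite straight segment at perpendicular distance d = a/(2 tan(π/4)) = 0.02905 m from the centre, with end-angles ±π/4.
One side contributes B₁ = (μ₀I/4πd)·2 sin(π/4) = 1.27×10⁻⁵ T.
All 4 sides add in the same direction: B = 4 × 1.27×10⁻⁵ = 5.06×10⁻⁵ T.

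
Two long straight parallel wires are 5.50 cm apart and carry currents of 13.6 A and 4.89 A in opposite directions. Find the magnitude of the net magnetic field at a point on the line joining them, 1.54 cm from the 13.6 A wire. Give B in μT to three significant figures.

Each long wire gives B = μ₀I/(2πd). Distances are d₁ = 0.0154 m and d₂ = 0.0396 m.
B₁ = 1.77×10⁻⁴ T, B₂ = 2.47×10⁻⁵ T.
Between antiparallel currents both contributions point the same way, so they add. B = B₁ + B₂ = 1.77×10⁻⁴ + 2.47×10⁻⁵ = 2.01×10⁻⁴ T.

B ≈ 201 μT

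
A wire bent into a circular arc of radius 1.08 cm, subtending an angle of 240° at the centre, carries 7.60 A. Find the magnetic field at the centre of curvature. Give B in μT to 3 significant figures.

The Biot–Savart field of a circular arc at its centre is B = μ₀Iφ/(4πR), with φ = 4.189 rad.
B = (4π×10⁻⁷ × 7.60 × 4.189) / (4π × 0.0108) = 2.95×10⁻⁴ T.

B ≈ 295 μT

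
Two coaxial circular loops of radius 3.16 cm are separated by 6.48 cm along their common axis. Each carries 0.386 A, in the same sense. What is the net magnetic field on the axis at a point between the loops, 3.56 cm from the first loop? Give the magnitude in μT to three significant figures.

Each loop contributes B = μ₀IR²/[2(R²+z²)^(3/2)] on the axis, with z measured from that loop.
Loop 1 (z = 0.0356 m): B₁ = 2.25×10⁻⁶ T. Loop 2 (z = 0.0292 m): B₂ = 3.04×10⁻⁶ T.
The fields add: B = B₁ + B₂ = 5.29×10⁻⁶ T.

B ≈ 5.29 μT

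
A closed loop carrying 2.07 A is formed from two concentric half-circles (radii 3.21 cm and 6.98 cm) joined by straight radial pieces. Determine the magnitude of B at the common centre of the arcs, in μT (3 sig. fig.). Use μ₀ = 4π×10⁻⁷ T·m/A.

The radial connectors point toward the centre, so dl × r̂ = 0 and they contribute nothing.
Each semicircle gives μ₀I/(4R): inner arc 2.03×10⁻⁵ T, outer arc 9.32×10⁻⁶ T.
The two arcs carry current in opposite angular senses, so their fields oppose: B = |2.03×10⁻⁵ − 9.32×10⁻⁶| = 1.09×10⁻⁵ T.

B ≈ 10.9 μT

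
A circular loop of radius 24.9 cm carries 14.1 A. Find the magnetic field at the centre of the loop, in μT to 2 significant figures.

At the centre of a circular loop the Biot–Savart law gives B = μ₀I/(2R).
B = (4π×10⁻⁷ × 14.1) / (2 × 0.249) = 3.56×10⁻⁵ T.

B ≈ 36 μT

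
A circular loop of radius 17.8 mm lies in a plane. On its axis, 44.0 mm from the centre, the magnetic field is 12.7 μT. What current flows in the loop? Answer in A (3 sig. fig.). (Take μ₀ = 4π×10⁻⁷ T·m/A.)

I ≈ 6.82 A

On the axis of a loop, B = μ₀IR²/[2(R²+z²)^(3/2)], so I = 2B(R²+z²)^(3/2)/(μ₀R²).
R² + z² = 0.0003168 + 0.001936 = 0.002253 m²; raised to 3/2 gives 1.07×10⁻⁴ m³.
I = 2 × 1.27×10⁻⁵ × 1.07×10⁻⁴ / (1.26×10⁻⁶ × 0.0003168) = 6.82 A.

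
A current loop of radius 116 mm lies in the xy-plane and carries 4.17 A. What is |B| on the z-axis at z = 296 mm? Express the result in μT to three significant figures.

B ≈ 1.10 μT

On the axis of a circular loop, B = μ₀IR² / [2(R²+z²)^(3/2)].
R² + z² = (0.116)² + (0.296)² = 0.1011 m², and (R²+z²)^(3/2) = 3.21×10⁻² m³.
B = (4π×10⁻⁷ × 4.17 × 0.01346) / (2 × 3.21×10⁻²) = 1.10×10⁻⁶ T.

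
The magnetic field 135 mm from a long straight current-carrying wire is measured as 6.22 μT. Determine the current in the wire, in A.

For a long straight wire B = μ₀I/(2πd), so I = 2πdB/μ₀.
I = 2π × 0.135 × 6.22×10⁻⁶ / (4π×10⁻⁷) = 4.20 A.

I ≈ 4.20 A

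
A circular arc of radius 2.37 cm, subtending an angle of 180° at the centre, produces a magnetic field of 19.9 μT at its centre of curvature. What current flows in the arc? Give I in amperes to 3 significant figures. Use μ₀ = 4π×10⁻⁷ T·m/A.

For a circular arc, B = μ₀Iφ/(4πR) with φ in radians; here φ = 3.142 rad.
So I = 4πRB/(μ₀φ) = 4π × 0.0237 × 1.99×10⁻⁵ / (4π×10⁻⁷ × 3.142) = 1.50 A.

I ≈ 1.50 A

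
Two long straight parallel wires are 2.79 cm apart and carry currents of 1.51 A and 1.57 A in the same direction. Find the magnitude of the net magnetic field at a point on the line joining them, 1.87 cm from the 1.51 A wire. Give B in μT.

Each long wire gives B = μ₀I/(2πd). Distances are d₁ = 0.0187 m and d₂ = 0.0092 m.
B₁ = 1.61×10⁻⁵ T, B₂ = 3.41×10⁻⁵ T.
Between parallel currents the two contributions point in opposite directions, so they subtract. B = |B₁ − B₂| = |1.61×10⁻⁵ − 3.41×10⁻⁵| = 1.80×10⁻⁵ T.

B ≈ 18.0 μT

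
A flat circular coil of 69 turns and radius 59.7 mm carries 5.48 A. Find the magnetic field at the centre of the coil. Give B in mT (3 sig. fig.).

B ≈ 3.98 mT

For an N-turn flat coil, B = Nμ₀I/(2R) with R = 0.0597 m.
B = 69 × 5.77×10⁻⁵ T = 3.98×10⁻³ T.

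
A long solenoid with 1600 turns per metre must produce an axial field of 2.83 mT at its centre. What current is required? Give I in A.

Inside a long solenoid B = μ₀nI with n = 1600 m⁻¹, so I = B/(μ₀n).
I = 2.83×10⁻³ / (4π×10⁻⁷ × 1600) = 1.41 A.

I ≈ 1.41 A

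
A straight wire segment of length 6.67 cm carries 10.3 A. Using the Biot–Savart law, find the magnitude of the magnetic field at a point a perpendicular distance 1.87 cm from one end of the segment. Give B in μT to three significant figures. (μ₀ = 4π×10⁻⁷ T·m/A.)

B ≈ 53.0 μT

For a finite straight segment, B = (μ₀I/4πd)(sinθ₁ + sinθ₂), where θ₁, θ₂ are the angles from the perpendicular to each end.
The perpendicular foot is at one end, so the two end-offsets along the wire are 0 and L = 0.0667 m.
sinθ₁ = 0/√(0²+0.0187²) = 0.0000; sinθ₂ = 0.0667/√(0.0667²+0.0187²) = 0.9629.
B = (4π×10⁻⁷ × 10.3) / (4π × 0.0187) × (0.0000 + 0.9629) = 5.30×10⁻⁵ T.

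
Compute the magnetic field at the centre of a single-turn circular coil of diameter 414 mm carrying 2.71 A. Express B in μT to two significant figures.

B ≈ 8.2 μT

At the centre of a circular loop the Biot–Savart law gives B = μ₀I/(2R) (so R = 0.207 m).
B = (4π×10⁻⁷ × 2.71) / (2 × 0.207) = 8.23×10⁻⁶ T.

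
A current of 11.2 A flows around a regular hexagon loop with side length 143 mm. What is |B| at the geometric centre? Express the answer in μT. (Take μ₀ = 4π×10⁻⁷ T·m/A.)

B ≈ 54.3 μT

Each side is a finite straight segment at perpendicular distance d = a/(2 tan(π/6)) = 0.1238 m from the centre, with end-angles ±π/6.
One side contributes B₁ = (μ₀I/4πd)·2 sin(π/6) = 9.04×10⁻⁶ T.
All 6 sides add in the same direction: B = 6 × 9.04×10⁻⁶ = 5.43×10⁻⁵ T.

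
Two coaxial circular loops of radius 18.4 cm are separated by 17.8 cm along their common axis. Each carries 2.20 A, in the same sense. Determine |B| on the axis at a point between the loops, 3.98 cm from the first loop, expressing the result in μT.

B ≈ 10.9 μT

Each loop contributes B = μ₀IR²/[2(R²+z²)^(3/2)] on the axis, with z measured from that loop.
Loop 1 (z = 0.0398 m): B₁ = 7.01×10⁻⁶ T. Loop 2 (z = 0.1382 m): B₂ = 3.84×10⁻⁶ T.
The fields add: B = B₁ + B₂ = 1.09×10⁻⁵ T.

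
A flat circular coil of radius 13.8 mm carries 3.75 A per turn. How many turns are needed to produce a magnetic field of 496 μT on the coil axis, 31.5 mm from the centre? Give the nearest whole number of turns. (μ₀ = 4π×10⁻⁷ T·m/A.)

For an N-turn coil, B = Nμ₀IR²/[2(R²+z²)^(3/2)]. A single turn gives B₁ = 1.10×10⁻⁵ T with R = 0.0138 m, z = 0.0315 m.
N = B/B₁ = 4.96×10⁻⁴ / 1.10×10⁻⁵ = 44.96.

N = 45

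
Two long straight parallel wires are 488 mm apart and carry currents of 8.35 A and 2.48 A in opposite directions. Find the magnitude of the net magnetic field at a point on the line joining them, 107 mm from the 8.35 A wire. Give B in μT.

Each long wire gives B = μ₀I/(2πd). Distances are d₁ = 0.107 m and d₂ = 0.381 m.
B₁ = 1.56×10⁻⁵ T, B₂ = 1.30×10⁻⁶ T.
Between antiparallel currents both contributions point the same way, so they add. B = B₁ + B₂ = 1.56×10⁻⁵ + 1.30×10⁻⁶ = 1.69×10⁻⁵ T.

B ≈ 16.9 μT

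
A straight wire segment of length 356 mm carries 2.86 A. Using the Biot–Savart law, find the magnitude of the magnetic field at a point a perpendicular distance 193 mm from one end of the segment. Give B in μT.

For a finite straight segment, B = (μ₀I/4πd)(sinθ₁ + sinθ₂), where θ₁, θ₂ are the angles from the perpendicular to each end.
The perpendicular foot is at one end, so the two end-offsets along the wire are 0 and L = 0.356 m.
sinθ₁ = 0/√(0²+0.193²) = 0.0000; sinθ₂ = 0.356/√(0.356²+0.193²) = 0.8791.
B = (4π×10⁻⁷ × 2.86) / (4π × 0.193) × (0.0000 + 0.8791) = 1.30×10⁻⁶ T.

B ≈ 1.30 μT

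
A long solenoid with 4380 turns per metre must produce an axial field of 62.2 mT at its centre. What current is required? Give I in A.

I ≈ 11.3 A

Inside a long solenoid B = μ₀nI with n = 4380 m⁻¹, so I = B/(μ₀n).
I = 6.22×10⁻² / (4π×10⁻⁷ × 4380) = 11.3 A.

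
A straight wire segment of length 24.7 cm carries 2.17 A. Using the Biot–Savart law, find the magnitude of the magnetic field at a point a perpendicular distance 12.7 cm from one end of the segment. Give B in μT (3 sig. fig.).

For a finite straight segment, B = (μ₀I/4πd)(sinθ₁ + sinθ₂), where θ₁, θ₂ are the angles from the perpendicular to each end.
The perpendicular foot is at one end, so the two end-offsets along the wire are 0 and L = 0.247 m.
sinθ₁ = 0/√(0²+0.127²) = 0.0000; sinθ₂ = 0.247/√(0.247²+0.127²) = 0.8893.
B = (4π×10⁻⁷ × 2.17) / (4π × 0.127) × (0.0000 + 0.8893) = 1.52×10⁻⁶ T.

B ≈ 1.52 μT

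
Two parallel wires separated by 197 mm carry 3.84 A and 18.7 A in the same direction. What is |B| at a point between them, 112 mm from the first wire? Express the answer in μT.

Each long wire gives B = μ₀I/(2πd). Distances are d₁ = 0.112 m and d₂ = 0.085 m.
B₁ = 6.86×10⁻⁶ T, B₂ = 4.40×10⁻⁵ T.
Between parallel currents the two contributions point in opposite directions, so they subtract. B = |B₁ − B₂| = |6.86×10⁻⁶ − 4.40×10⁻⁵| = 3.71×10⁻⁵ T.

B ≈ 37.1 μT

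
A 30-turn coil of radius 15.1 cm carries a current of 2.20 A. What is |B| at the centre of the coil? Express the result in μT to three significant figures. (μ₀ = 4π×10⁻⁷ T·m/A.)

B ≈ 275 μT

For an N-turn flat coil, B = Nμ₀I/(2R) with R = 0.151 m.
B = 30 × 9.15×10⁻⁶ T = 2.75×10⁻⁴ T.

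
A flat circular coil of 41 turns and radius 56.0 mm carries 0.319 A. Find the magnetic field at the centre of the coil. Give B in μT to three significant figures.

B ≈ 147 μT

For an N-turn flat coil, B = Nμ₀I/(2R) with R = 0.056 m.
B = 41 × 3.58×10⁻⁶ T = 1.47×10⁻⁴ T.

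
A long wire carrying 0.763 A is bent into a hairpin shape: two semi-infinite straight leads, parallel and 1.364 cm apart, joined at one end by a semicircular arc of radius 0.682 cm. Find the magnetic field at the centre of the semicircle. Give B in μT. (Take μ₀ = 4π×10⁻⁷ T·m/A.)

B ≈ 57.5 μT

The semicircular arc contributes B_arc = μ₀I·π/(4πR) = μ₀I/(4R) = 3.51×10⁻⁵ T.
Each semi-infinite lead is at perpendicular distance R = 0.00682 m from the centre, with the perpendicular foot at its near end, so it contributes μ₀I/(4πR); both point the same way, together 2.24×10⁻⁵ T.
Arc and leads all point the same direction: B = 3.51×10⁻⁵ + 2.24×10⁻⁵ = 5.75×10⁻⁵ T.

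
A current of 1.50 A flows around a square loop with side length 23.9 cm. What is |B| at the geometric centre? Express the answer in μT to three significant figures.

B ≈ 7.10 μT

Each side is a finite straight segment at perpendicular distance d = a/(2 tan(π/4)) = 0.1195 m from the centre, with end-angles ±π/4.
One side contributes B₁ = (μ₀I/4πd)·2 sin(π/4) = 1.78×10⁻⁶ T.
All 4 sides add in the same direction: B = 4 × 1.78×10⁻⁶ = 7.10×10⁻⁶ T.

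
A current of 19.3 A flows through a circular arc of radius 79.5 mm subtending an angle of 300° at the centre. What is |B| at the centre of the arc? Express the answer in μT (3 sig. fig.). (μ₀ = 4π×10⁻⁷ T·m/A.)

The Biot–Savart field of a circular arc at its centre is B = μ₀Iφ/(4πR), with φ = 5.236 rad.
B = (4π×10⁻⁷ × 19.3 × 5.236) / (4π × 0.0795) = 1.27×10⁻⁴ T.

B ≈ 127 μT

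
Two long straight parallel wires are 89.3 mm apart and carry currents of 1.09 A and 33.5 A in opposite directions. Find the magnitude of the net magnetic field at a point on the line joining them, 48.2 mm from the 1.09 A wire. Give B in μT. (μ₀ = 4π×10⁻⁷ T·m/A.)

Each long wire gives B = μ₀I/(2πd). Distances are d₁ = 0.0482 m and d₂ = 0.0411 m.
B₁ = 4.52×10⁻⁶ T, B₂ = 1.63×10⁻⁴ T.
Between antiparallel currents both contributions point the same way, so they add. B = B₁ + B₂ = 4.52×10⁻⁶ + 1.63×10⁻⁴ = 1.68×10⁻⁴ T.

B ≈ 168 μT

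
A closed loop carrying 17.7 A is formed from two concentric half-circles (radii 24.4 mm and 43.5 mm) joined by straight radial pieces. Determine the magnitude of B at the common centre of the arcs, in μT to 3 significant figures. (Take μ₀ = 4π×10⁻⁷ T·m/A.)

The radial connectors point toward the centre, so dl × r̂ = 0 and they contribute nothing.
Each semicircle gives μ₀I/(4R): inner arc 2.28×10⁻⁴ T, outer arc 1.28×10⁻⁴ T.
The two arcs carry current in opposite angular senses, so their fields oppose: B = |2.28×10⁻⁴ − 1.28×10⁻⁴| = 1.00×10⁻⁴ T.

B ≈ 100 μT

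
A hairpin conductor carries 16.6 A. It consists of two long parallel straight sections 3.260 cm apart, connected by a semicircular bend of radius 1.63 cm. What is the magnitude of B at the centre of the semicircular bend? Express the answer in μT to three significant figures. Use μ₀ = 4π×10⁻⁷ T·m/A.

B ≈ 524 μT

The semicircular arc contributes B_arc = μ₀I·π/(4πR) = μ₀I/(4R) = 3.20×10⁻⁴ T.
Each semi-infinite lead is at perpendicular distance R = 0.0163 m from the centre, with the perpendicular foot at its near end, so it contributes μ₀I/(4πR); both point the same way, together 2.04×10⁻⁴ T.
Arc and leads all point the same direction: B = 3.20×10⁻⁴ + 2.04×10⁻⁴ = 5.24×10⁻⁴ T.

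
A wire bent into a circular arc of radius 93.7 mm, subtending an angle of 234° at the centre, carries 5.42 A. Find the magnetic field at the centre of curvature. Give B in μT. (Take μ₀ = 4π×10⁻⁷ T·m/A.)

B ≈ 23.6 μT

The Biot–Savart field of a circular arc at its centre is B = μ₀Iφ/(4πR), with φ = 4.084 rad.
B = (4π×10⁻⁷ × 5.42 × 4.084) / (4π × 0.0937) = 2.36×10⁻⁵ T.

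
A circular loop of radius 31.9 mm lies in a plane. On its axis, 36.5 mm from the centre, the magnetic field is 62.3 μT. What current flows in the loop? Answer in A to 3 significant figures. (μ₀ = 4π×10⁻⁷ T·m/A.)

On the axis of a loop, B = μ₀IR²/[2(R²+z²)^(3/2)], so I = 2B(R²+z²)^(3/2)/(μ₀R²).
R² + z² = 0.001018 + 0.001332 = 0.00235 m²; raised to 3/2 gives 1.14×10⁻⁴ m³.
I = 2 × 6.23×10⁻⁵ × 1.14×10⁻⁴ / (1.26×10⁻⁶ × 0.001018) = 11.1 A.

I ≈ 11.1 A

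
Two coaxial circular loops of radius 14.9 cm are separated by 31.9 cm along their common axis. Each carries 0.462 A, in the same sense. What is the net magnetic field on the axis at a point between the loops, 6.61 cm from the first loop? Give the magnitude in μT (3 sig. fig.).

B ≈ 1.74 μT

Each loop contributes B = μ₀IR²/[2(R²+z²)^(3/2)] on the axis, with z measured from that loop.
Loop 1 (z = 0.0661 m): B₁ = 1.49×10⁻⁶ T. Loop 2 (z = 0.2529 m): B₂ = 2.55×10⁻⁷ T.
The fields add: B = B₁ + B₂ = 1.74×10⁻⁶ T.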